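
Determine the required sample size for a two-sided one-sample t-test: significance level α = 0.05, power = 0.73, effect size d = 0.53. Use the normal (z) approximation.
n = 24

Sample size formula (one-sample t-test, normal approximation):
n = ((z_{α/2} + z_β) / d)²

z_{α/2} = 1.960 (for α = 0.05, two-sided)
z_β = 0.613 (for power = 0.73)
d = 0.53

n = ((1.960 + 0.613) / 0.53)²
n = (4.855)²
n ≈ 23.57
Round up to the next whole number: n = 24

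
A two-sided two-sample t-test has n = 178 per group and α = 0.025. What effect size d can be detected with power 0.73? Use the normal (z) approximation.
d ≈ 0.30

Minimum detectable effect (two-sample t-test, normal approximation):
d = (z_{α/2} + z_β) / √(n/2)
d = (2.241 + 0.613) / √(178/2)
d = 2.854 / 9.434
d ≈ 0.30

By Cohen's convention (0.2 small / 0.5 medium / 0.8 large): small effect.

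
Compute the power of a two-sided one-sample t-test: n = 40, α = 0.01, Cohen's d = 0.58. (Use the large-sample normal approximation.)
Power ≈ 0.86

Power calculation (one-sample t-test, normal approximation):
z_β = d · √n - z_{α/2}
z_β = 0.58 · √40 - 2.576
z_β = 0.58 · 6.325 - 2.576
z_β = 1.092

Power = Φ(z_β) = Φ(1.092) ≈ 0.863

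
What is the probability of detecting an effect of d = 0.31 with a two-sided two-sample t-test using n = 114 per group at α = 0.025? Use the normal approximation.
Power ≈ 0.54

Power calculation (two-sample t-test, normal approximation):
z_β = d · √(n/2) - z_{α/2}
z_β = 0.31 · √(114/2) - 2.241
z_β = 0.31 · 7.550 - 2.241
z_β = 0.099

Power = Φ(z_β) = Φ(0.099) ≈ 0.539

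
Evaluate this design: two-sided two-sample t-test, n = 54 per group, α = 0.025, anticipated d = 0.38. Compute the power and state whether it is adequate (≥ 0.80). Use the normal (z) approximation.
Power ≈ 0.39; the study is underpowered (power < 0.80)

Power calculation (two-sample t-test, normal approximation):
z_β = d · √(n/2) - z_{α/2}
z_β = 0.38 · √(54/2) - 2.241
z_β = 0.38 · 5.196 - 2.241
z_β = -0.267

Power = Φ(z_β) = Φ(-0.267) ≈ 0.395

Effect size d = 0.38 is small by Cohen's convention (0.2/0.5/0.8).

Threshold: power ≥ 0.80 is conventionally adequate.
Power ≈ 0.39 → the study is underpowered (power < 0.80).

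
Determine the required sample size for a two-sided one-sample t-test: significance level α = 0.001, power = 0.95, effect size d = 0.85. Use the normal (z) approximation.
n = 34

Sample size formula (one-sample t-test, normal approximation):
n = ((z_{α/2} + z_β) / d)²

z_{α/2} = 3.291 (for α = 0.001, two-sided)
z_β = 1.645 (for power = 0.95)
d = 0.85

n = ((3.291 + 1.645) / 0.85)²
n = (5.807)²
n ≈ 33.72
Round up to the next whole number: n = 34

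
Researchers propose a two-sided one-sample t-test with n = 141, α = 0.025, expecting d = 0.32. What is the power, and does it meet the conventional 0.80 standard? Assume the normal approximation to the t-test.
Power ≈ 0.94; the study is adequately powered (power ≥ 0.80)

Power calculation (one-sample t-test, normal approximation):
z_β = d · √n - z_{α/2}
z_β = 0.32 · √141 - 2.241
z_β = 0.32 · 11.874 - 2.241
z_β = 1.558

Power = Φ(z_β) = Φ(1.558) ≈ 0.940

Effect size d = 0.32 is small by Cohen's convention (0.2/0.5/0.8).

Threshold: power ≥ 0.80 is conventionally adequate.
Power ≈ 0.94 → the study is adequately powered (power ≥ 0.80).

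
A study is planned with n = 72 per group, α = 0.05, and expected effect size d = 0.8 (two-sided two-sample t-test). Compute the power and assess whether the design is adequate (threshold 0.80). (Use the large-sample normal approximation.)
Power ≈ 1.00; the study is adequately powered (power ≥ 0.80)

Power calculation (two-sample t-test, normal approximation):
z_β = d · √(n/2) - z_{α/2}
z_β = 0.8 · √(72/2) - 1.960
z_β = 0.8 · 6.000 - 1.960
z_β = 2.840

Power = Φ(z_β) = Φ(2.840) ≈ 0.998

Effect size d = 0.8 is large by Cohen's convention (0.2/0.5/0.8).

Threshold: power ≥ 0.80 is conventionally adequate.
Power ≈ 1.00 → the study is adequately powered (power ≥ 0.80).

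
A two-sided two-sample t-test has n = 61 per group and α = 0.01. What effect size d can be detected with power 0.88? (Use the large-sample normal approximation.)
d ≈ 0.68

Minimum detectable effect (two-sample t-test, normal approximation):
d = (z_{α/2} + z_β) / √(n/2)
d = (2.576 + 1.175) / √(61/2)
d = 3.751 / 5.523
d ≈ 0.68

By Cohen's convention (0.2 small / 0.5 medium / 0.8 large): medium effect.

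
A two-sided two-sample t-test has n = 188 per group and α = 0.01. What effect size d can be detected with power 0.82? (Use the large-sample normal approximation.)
d ≈ 0.36

Minimum detectable effect (two-sample t-test, normal approximation):
d = (z_{α/2} + z_β) / √(n/2)
d = (2.576 + 0.915) / √(188/2)
d = 3.491 / 9.695
d ≈ 0.36

By Cohen's convention (0.2 small / 0.5 medium / 0.8 large): small effect.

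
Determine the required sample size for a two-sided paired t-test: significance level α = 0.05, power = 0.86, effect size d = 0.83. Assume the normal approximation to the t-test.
n = 14 pairs

Sample size formula (paired t-test, normal approximation):
n = ((z_{α/2} + z_β) / d)²

z_{α/2} = 1.960 (for α = 0.05, two-sided)
z_β = 1.080 (for power = 0.86)
d = 0.83

n = ((1.960 + 1.080) / 0.83)²
n = (3.663)²
n ≈ 13.42
Round up to the next whole number: n = 14 pairs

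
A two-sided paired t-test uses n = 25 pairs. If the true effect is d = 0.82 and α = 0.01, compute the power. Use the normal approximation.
Power ≈ 0.94

Power calculation (paired t-test, normal approximation):
z_β = d · √n - z_{α/2}
z_β = 0.82 · √25 - 2.576
z_β = 0.82 · 5.000 - 2.576
z_β = 1.524

Power = Φ(z_β) = Φ(1.524) ≈ 0.936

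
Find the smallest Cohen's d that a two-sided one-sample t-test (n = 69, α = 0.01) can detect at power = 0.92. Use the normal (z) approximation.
d ≈ 0.48

Minimum detectable effect (one-sample t-test, normal approximation):
d = (z_{α/2} + z_β) / √n
d = (2.576 + 1.405) / √69
d = 3.981 / 8.307
d ≈ 0.48

By Cohen's convention (0.2 small / 0.5 medium / 0.8 large): small effect.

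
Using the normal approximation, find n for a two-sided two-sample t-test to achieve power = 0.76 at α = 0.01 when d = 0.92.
n = 26 per group

Sample size formula (two-sample t-test, normal approximation):
n = 2 · ((z_{α/2} + z_β) / d)²

z_{α/2} = 2.576 (for α = 0.01, two-sided)
z_β = 0.706 (for power = 0.76)
d = 0.92

n = 2 · ((2.576 + 0.706) / 0.92)²
n = 2 · (3.567)²
n ≈ 25.45
Round up to the next whole number: n = 26 per group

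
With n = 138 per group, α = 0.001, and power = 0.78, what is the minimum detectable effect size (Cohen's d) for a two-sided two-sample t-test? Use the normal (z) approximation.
d ≈ 0.49

Minimum detectable effect (two-sample t-test, normal approximation):
d = (z_{α/2} + z_β) / √(n/2)
d = (3.291 + 0.772) / √(138/2)
d = 4.063 / 8.307
d ≈ 0.49

By Cohen's convention (0.2 small / 0.5 medium / 0.8 large): small effect.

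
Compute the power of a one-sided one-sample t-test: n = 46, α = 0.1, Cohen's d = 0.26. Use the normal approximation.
Power ≈ 0.69

Power calculation (one-sample t-test, normal approximation):
z_β = d · √n - z_α
z_β = 0.26 · √46 - 1.282
z_β = 0.26 · 6.782 - 1.282
z_β = 0.482

Power = Φ(z_β) = Φ(0.482) ≈ 0.685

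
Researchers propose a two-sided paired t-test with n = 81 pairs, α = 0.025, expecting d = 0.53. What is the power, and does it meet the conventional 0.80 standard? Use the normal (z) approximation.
Power ≈ 0.99; the study is adequately powered (power ≥ 0.80)

Power calculation (paired t-test, normal approximation):
z_β = d · √n - z_{α/2}
z_β = 0.53 · √81 - 2.241
z_β = 0.53 · 9.000 - 2.241
z_β = 2.529

Power = Φ(z_β) = Φ(2.529) ≈ 0.994

Effect size d = 0.53 is medium by Cohen's convention (0.2/0.5/0.8).

Threshold: power ≥ 0.80 is conventionally adequate.
Power ≈ 0.99 → the study is adequately powered (power ≥ 0.80).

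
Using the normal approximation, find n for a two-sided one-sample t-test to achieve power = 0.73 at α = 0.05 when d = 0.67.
n = 15

Sample size formula (one-sample t-test, normal approximation):
n = ((z_{α/2} + z_β) / d)²

z_{α/2} = 1.960 (for α = 0.05, two-sided)
z_β = 0.613 (for power = 0.73)
d = 0.67

n = ((1.960 + 0.613) / 0.67)²
n = (3.840)²
n ≈ 14.75
Round up to the next whole number: n = 15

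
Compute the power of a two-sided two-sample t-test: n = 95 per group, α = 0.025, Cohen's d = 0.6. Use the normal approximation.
Power ≈ 0.97

Power calculation (two-sample t-test, normal approximation):
z_β = d · √(n/2) - z_{α/2}
z_β = 0.6 · √(95/2) - 2.241
z_β = 0.6 · 6.892 - 2.241
z_β = 1.894

Power = Φ(z_β) = Φ(1.894) ≈ 0.971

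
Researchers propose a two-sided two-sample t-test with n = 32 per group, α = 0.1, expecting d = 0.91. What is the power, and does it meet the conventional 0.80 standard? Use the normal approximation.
Power ≈ 0.98; the study is adequately powered (power ≥ 0.80)

Power calculation (two-sample t-test, normal approximation):
z_β = d · √(n/2) - z_{α/2}
z_β = 0.91 · √(32/2) - 1.645
z_β = 0.91 · 4.000 - 1.645
z_β = 1.995

Power = Φ(z_β) = Φ(1.995) ≈ 0.977

Effect size d = 0.91 is large by Cohen's convention (0.2/0.5/0.8).

Threshold: power ≥ 0.80 is conventionally adequate.
Power ≈ 0.98 → the study is adequately powered (power ≥ 0.80).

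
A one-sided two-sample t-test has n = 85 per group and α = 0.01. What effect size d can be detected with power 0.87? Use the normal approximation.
d ≈ 0.53

Minimum detectable effect (two-sample t-test, normal approximation):
d = (z_α + z_β) / √(n/2)
d = (2.326 + 1.126) / √(85/2)
d = 3.453 / 6.519
d ≈ 0.53

By Cohen's convention (0.2 small / 0.5 medium / 0.8 large): medium effect.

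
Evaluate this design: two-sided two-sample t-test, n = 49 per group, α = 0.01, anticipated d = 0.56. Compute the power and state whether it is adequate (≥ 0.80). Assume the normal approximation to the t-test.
Power ≈ 0.58; the study is underpowered (power < 0.80)

Power calculation (two-sample t-test, normal approximation):
z_β = d · √(n/2) - z_{α/2}
z_β = 0.56 · √(49/2) - 2.576
z_β = 0.56 · 4.950 - 2.576
z_β = 0.196

Power = Φ(z_β) = Φ(0.196) ≈ 0.578

Effect size d = 0.56 is medium by Cohen's convention (0.2/0.5/0.8).

Threshold: power ≥ 0.80 is conventionally adequate.
Power ≈ 0.58 → the study is underpowered (power < 0.80).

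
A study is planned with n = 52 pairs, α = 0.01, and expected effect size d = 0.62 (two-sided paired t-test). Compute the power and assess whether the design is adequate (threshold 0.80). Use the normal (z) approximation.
Power ≈ 0.97; the study is adequately powered (power ≥ 0.80)

Power calculation (paired t-test, normal approximation):
z_β = d · √n - z_{α/2}
z_β = 0.62 · √52 - 2.576
z_β = 0.62 · 7.211 - 2.576
z_β = 1.895

Power = Φ(z_β) = Φ(1.895) ≈ 0.971

Effect size d = 0.62 is medium by Cohen's convention (0.2/0.5/0.8).

Threshold: power ≥ 0.80 is conventionally adequate.
Power ≈ 0.97 → the study is adequately powered (power ≥ 0.80).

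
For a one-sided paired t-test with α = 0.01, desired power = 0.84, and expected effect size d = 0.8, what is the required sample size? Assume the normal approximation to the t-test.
n = 18 pairs

Sample size formula (paired t-test, normal approximation):
n = ((z_α + z_β) / d)²

z_α = 2.326 (for α = 0.01, one-sided)
z_β = 0.994 (for power = 0.84)
d = 0.8

n = ((2.326 + 0.994) / 0.8)²
n = (4.150)²
n ≈ 17.22
Round up to the next whole number: n = 18 pairs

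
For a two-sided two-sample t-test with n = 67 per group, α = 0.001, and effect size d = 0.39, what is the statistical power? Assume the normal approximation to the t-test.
Power ≈ 0.15

Power calculation (two-sample t-test, normal approximation):
z_β = d · √(n/2) - z_{α/2}
z_β = 0.39 · √(67/2) - 3.291
z_β = 0.39 · 5.788 - 3.291
z_β = -1.033

Power = Φ(z_β) = Φ(-1.033) ≈ 0.151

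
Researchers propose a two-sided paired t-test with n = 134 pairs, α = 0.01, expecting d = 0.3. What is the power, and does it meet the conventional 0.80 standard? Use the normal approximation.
Power ≈ 0.82; the study is adequately powered (power ≥ 0.80)

Power calculation (paired t-test, normal approximation):
z_β = d · √n - z_{α/2}
z_β = 0.3 · √134 - 2.576
z_β = 0.3 · 11.576 - 2.576
z_β = 0.897

Power = Φ(z_β) = Φ(0.897) ≈ 0.815

Effect size d = 0.3 is small by Cohen's convention (0.2/0.5/0.8).

Threshold: power ≥ 0.80 is conventionally adequate.
Power ≈ 0.82 → the study is adequately powered (power ≥ 0.80).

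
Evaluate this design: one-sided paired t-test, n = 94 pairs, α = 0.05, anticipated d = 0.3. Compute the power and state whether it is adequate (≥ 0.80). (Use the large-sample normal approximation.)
Power ≈ 0.90; the study is adequately powered (power ≥ 0.80)

Power calculation (paired t-test, normal approximation):
z_β = d · √n - z_α
z_β = 0.3 · √94 - 1.645
z_β = 0.3 · 9.695 - 1.645
z_β = 1.264

Power = Φ(z_β) = Φ(1.264) ≈ 0.897

Effect size d = 0.3 is small by Cohen's convention (0.2/0.5/0.8).

Threshold: power ≥ 0.80 is conventionally adequate.
Power ≈ 0.90 → the study is adequately powered (power ≥ 0.80).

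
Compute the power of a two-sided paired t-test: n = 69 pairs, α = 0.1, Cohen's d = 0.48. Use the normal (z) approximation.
Power ≈ 0.99

Power calculation (paired t-test, normal approximation):
z_β = d · √n - z_{α/2}
z_β = 0.48 · √69 - 1.645
z_β = 0.48 · 8.307 - 1.645
z_β = 2.342

Power = Φ(z_β) = Φ(2.342) ≈ 0.990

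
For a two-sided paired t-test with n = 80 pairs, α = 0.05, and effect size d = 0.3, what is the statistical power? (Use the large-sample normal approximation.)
Power ≈ 0.77

Power calculation (paired t-test, normal approximation):
z_β = d · √n - z_{α/2}
z_β = 0.3 · √80 - 1.960
z_β = 0.3 · 8.944 - 1.960
z_β = 0.723

Power = Φ(z_β) = Φ(0.723) ≈ 0.765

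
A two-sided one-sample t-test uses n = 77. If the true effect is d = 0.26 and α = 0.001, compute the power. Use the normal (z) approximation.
Power ≈ 0.16

Power calculation (one-sample t-test, normal approximation):
z_β = d · √n - z_{α/2}
z_β = 0.26 · √77 - 3.291
z_β = 0.26 · 8.775 - 3.291
z_β = -1.009

Power = Φ(z_β) = Φ(-1.009) ≈ 0.156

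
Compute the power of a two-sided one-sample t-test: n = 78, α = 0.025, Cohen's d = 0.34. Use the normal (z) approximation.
Power ≈ 0.78

Power calculation (one-sample t-test, normal approximation):
z_β = d · √n - z_{α/2}
z_β = 0.34 · √78 - 2.241
z_β = 0.34 · 8.832 - 2.241
z_β = 0.761

Power = Φ(z_β) = Φ(0.761) ≈ 0.777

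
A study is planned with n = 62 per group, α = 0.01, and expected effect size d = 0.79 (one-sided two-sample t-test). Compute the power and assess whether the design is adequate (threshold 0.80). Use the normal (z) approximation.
Power ≈ 0.98; the study is adequately powered (power ≥ 0.80)

Power calculation (two-sample t-test, normal approximation):
z_β = d · √(n/2) - z_α
z_β = 0.79 · √(62/2) - 2.326
z_β = 0.79 · 5.568 - 2.326
z_β = 2.072

Power = Φ(z_β) = Φ(2.072) ≈ 0.981

Effect size d = 0.79 is medium by Cohen's convention (0.2/0.5/0.8).

Threshold: power ≥ 0.80 is conventionally adequate.
Power ≈ 0.98 → the study is adequately powered (power ≥ 0.80).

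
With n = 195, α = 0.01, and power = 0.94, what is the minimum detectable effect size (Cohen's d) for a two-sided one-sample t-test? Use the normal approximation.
d ≈ 0.30

Minimum detectable effect (one-sample t-test, normal approximation):
d = (z_{α/2} + z_β) / √n
d = (2.576 + 1.555) / √195
d = 4.131 / 13.964
d ≈ 0.30

By Cohen's convention (0.2 small / 0.5 medium / 0.8 large): small effect.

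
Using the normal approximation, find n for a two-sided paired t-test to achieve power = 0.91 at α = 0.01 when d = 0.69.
n = 33 pairs

Sample size formula (paired t-test, normal approximation):
n = ((z_{α/2} + z_β) / d)²

z_{α/2} = 2.576 (for α = 0.01, two-sided)
z_β = 1.341 (for power = 0.91)
d = 0.69

n = ((2.576 + 1.341) / 0.69)²
n = (5.677)²
n ≈ 32.23
Round up to the next whole number: n = 33 pairs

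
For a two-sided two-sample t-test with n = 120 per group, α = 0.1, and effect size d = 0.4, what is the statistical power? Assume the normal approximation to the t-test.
Power ≈ 0.93

Power calculation (two-sample t-test, normal approximation):
z_β = d · √(n/2) - z_{α/2}
z_β = 0.4 · √(120/2) - 1.645
z_β = 0.4 · 7.746 - 1.645
z_β = 1.454

Power = Φ(z_β) = Φ(1.454) ≈ 0.927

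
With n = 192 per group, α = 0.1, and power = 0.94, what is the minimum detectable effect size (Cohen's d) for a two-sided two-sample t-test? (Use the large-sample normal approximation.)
d ≈ 0.33

Minimum detectable effect (two-sample t-test, normal approximation):
d = (z_{α/2} + z_β) / √(n/2)
d = (1.645 + 1.555) / √(192/2)
d = 3.200 / 9.798
d ≈ 0.33

By Cohen's convention (0.2 small / 0.5 medium / 0.8 large): small effect.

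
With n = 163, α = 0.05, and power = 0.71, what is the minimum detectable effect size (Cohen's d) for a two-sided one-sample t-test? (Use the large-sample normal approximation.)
d ≈ 0.20

Minimum detectable effect (one-sample t-test, normal approximation):
d = (z_{α/2} + z_β) / √n
d = (1.960 + 0.553) / √163
d = 2.513 / 12.767
d ≈ 0.20

By Cohen's convention (0.2 small / 0.5 medium / 0.8 large): small effect.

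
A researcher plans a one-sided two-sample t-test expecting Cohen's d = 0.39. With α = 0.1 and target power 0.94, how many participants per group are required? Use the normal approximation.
n = 106 per group

Sample size formula (two-sample t-test, normal approximation):
n = 2 · ((z_α + z_β) / d)²

z_α = 1.282 (for α = 0.1, one-sided)
z_β = 1.555 (for power = 0.94)
d = 0.39

n = 2 · ((1.282 + 1.555) / 0.39)²
n = 2 · (7.274)²
n ≈ 105.82
Round up to the next whole number: n = 106 per group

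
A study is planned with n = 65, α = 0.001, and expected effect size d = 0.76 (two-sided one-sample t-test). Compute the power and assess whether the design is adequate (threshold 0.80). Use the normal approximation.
Power ≈ 1.00; the study is adequately powered (power ≥ 0.80)

Power calculation (one-sample t-test, normal approximation):
z_β = d · √n - z_{α/2}
z_β = 0.76 · √65 - 3.291
z_β = 0.76 · 8.062 - 3.291
z_β = 2.837

Power = Φ(z_β) = Φ(2.837) ≈ 0.998

Effect size d = 0.76 is medium by Cohen's convention (0.2/0.5/0.8).

Threshold: power ≥ 0.80 is conventionally adequate.
Power ≈ 1.00 → the study is adequately powered (power ≥ 0.80).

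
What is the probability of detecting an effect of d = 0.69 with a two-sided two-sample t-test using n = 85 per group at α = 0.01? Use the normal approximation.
Power ≈ 0.97

Power calculation (two-sample t-test, normal approximation):
z_β = d · √(n/2) - z_{α/2}
z_β = 0.69 · √(85/2) - 2.576
z_β = 0.69 · 6.519 - 2.576
z_β = 1.922

Power = Φ(z_β) = Φ(1.922) ≈ 0.973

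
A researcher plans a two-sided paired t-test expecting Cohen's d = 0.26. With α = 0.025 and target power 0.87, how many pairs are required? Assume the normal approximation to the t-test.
n = 168 pairs

Sample size formula (paired t-test, normal approximation):
n = ((z_{α/2} + z_β) / d)²

z_{α/2} = 2.241 (for α = 0.025, two-sided)
z_β = 1.126 (for power = 0.87)
d = 0.26

n = ((2.241 + 1.126) / 0.26)²
n = (12.950)²
n ≈ 167.70
Round up to the next whole number: n = 168 pairs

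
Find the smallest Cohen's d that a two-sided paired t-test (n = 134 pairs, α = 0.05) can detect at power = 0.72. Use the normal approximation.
d ≈ 0.22

Minimum detectable effect (paired t-test, normal approximation):
d = (z_{α/2} + z_β) / √n
d = (1.960 + 0.583) / √134
d = 2.543 / 11.576
d ≈ 0.22

By Cohen's convention (0.2 small / 0.5 medium / 0.8 large): small effect.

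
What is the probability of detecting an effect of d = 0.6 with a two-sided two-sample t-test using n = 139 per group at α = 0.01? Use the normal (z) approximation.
Power ≈ 0.99

Power calculation (two-sample t-test, normal approximation):
z_β = d · √(n/2) - z_{α/2}
z_β = 0.6 · √(139/2) - 2.576
z_β = 0.6 · 8.337 - 2.576
z_β = 2.426

Power = Φ(z_β) = Φ(2.426) ≈ 0.992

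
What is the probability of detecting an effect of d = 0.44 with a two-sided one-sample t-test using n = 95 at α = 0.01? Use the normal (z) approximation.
Power ≈ 0.96

Power calculation (one-sample t-test, normal approximation):
z_β = d · √n - z_{α/2}
z_β = 0.44 · √95 - 2.576
z_β = 0.44 · 9.747 - 2.576
z_β = 1.713

Power = Φ(z_β) = Φ(1.713) ≈ 0.957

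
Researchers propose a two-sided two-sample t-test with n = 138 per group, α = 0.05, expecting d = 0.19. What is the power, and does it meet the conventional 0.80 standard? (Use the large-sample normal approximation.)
Power ≈ 0.35; the study is underpowered (power < 0.80)

Power calculation (two-sample t-test, normal approximation):
z_β = d · √(n/2) - z_{α/2}
z_β = 0.19 · √(138/2) - 1.960
z_β = 0.19 · 8.307 - 1.960
z_β = -0.382

Power = Φ(z_β) = Φ(-0.382) ≈ 0.351

Effect size d = 0.19 is very small by Cohen's convention (0.2/0.5/0.8).

Threshold: power ≥ 0.80 is conventionally adequate.
Power ≈ 0.35 → the study is underpowered (power < 0.80).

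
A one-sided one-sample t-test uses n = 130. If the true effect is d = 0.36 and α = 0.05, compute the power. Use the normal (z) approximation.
Power ≈ 0.99

Power calculation (one-sample t-test, normal approximation):
z_β = d · √n - z_α
z_β = 0.36 · √130 - 1.645
z_β = 0.36 · 11.402 - 1.645
z_β = 2.460

Power = Φ(z_β) = Φ(2.460) ≈ 0.993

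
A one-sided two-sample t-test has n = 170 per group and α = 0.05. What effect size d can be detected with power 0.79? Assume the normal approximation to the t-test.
d ≈ 0.27

Minimum detectable effect (two-sample t-test, normal approximation):
d = (z_α + z_β) / √(n/2)
d = (1.645 + 0.806) / √(170/2)
d = 2.451 / 9.220
d ≈ 0.27

By Cohen's convention (0.2 small / 0.5 medium / 0.8 large): small effect.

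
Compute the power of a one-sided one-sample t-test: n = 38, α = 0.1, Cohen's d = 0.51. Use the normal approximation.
Power ≈ 0.97

Power calculation (one-sample t-test, normal approximation):
z_β = d · √n - z_α
z_β = 0.51 · √38 - 1.282
z_β = 0.51 · 6.164 - 1.282
z_β = 1.862

Power = Φ(z_β) = Φ(1.862) ≈ 0.969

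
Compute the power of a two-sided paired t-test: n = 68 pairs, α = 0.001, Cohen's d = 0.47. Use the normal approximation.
Power ≈ 0.72

Power calculation (paired t-test, normal approximation):
z_β = d · √n - z_{α/2}
z_β = 0.47 · √68 - 3.291
z_β = 0.47 · 8.246 - 3.291
z_β = 0.585

Power = Φ(z_β) = Φ(0.585) ≈ 0.721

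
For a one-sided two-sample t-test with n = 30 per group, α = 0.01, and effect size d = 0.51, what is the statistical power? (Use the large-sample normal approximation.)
Power ≈ 0.36

Power calculation (two-sample t-test, normal approximation):
z_β = d · √(n/2) - z_α
z_β = 0.51 · √(30/2) - 2.326
z_β = 0.51 · 3.873 - 2.326
z_β = -0.351

Power = Φ(z_β) = Φ(-0.351) ≈ 0.363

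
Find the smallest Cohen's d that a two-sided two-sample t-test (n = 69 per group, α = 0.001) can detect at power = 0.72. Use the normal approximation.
d ≈ 0.66

Minimum detectable effect (two-sample t-test, normal approximation):
d = (z_{α/2} + z_β) / √(n/2)
d = (3.291 + 0.583) / √(69/2)
d = 3.873 / 5.874
d ≈ 0.66

By Cohen's convention (0.2 small / 0.5 medium / 0.8 large): medium effect.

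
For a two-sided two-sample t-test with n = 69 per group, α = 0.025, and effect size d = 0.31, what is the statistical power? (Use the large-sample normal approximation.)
Power ≈ 0.34

Power calculation (two-sample t-test, normal approximation):
z_β = d · √(n/2) - z_{α/2}
z_β = 0.31 · √(69/2) - 2.241
z_β = 0.31 · 5.874 - 2.241
z_β = -0.421

Power = Φ(z_β) = Φ(-0.421) ≈ 0.337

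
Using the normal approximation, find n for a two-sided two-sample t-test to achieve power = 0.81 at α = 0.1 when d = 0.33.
n = 117 per group

Sample size formula (two-sample t-test, normal approximation):
n = 2 · ((z_{α/2} + z_β) / d)²

z_{α/2} = 1.645 (for α = 0.1, two-sided)
z_β = 0.878 (for power = 0.81)
d = 0.33

n = 2 · ((1.645 + 0.878) / 0.33)²
n = 2 · (7.645)²
n ≈ 116.89
Round up to the next whole number: n = 117 per group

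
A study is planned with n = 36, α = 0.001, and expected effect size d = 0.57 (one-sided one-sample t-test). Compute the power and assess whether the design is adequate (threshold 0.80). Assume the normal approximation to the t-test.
Power ≈ 0.63; the study is underpowered (power < 0.80)

Power calculation (one-sample t-test, normal approximation):
z_β = d · √n - z_α
z_β = 0.57 · √36 - 3.090
z_β = 0.57 · 6.000 - 3.090
z_β = 0.330

Power = Φ(z_β) = Φ(0.330) ≈ 0.629

Effect size d = 0.57 is medium by Cohen's convention (0.2/0.5/0.8).

Threshold: power ≥ 0.80 is conventionally adequate.
Power ≈ 0.63 → the study is underpowered (power < 0.80).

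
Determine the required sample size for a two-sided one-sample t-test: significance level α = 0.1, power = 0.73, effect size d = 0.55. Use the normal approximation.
n = 17

Sample size formula (one-sample t-test, normal approximation):
n = ((z_{α/2} + z_β) / d)²

z_{α/2} = 1.645 (for α = 0.1, two-sided)
z_β = 0.613 (for power = 0.73)
d = 0.55

n = ((1.645 + 0.613) / 0.55)²
n = (4.105)²
n ≈ 16.85
Round up to the next whole number: n = 17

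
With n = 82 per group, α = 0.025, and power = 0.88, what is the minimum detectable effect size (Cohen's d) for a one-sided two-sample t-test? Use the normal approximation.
d ≈ 0.49

Minimum detectable effect (two-sample t-test, normal approximation):
d = (z_α + z_β) / √(n/2)
d = (1.960 + 1.175) / √(82/2)
d = 3.135 / 6.403
d ≈ 0.49

By Cohen's convention (0.2 small / 0.5 medium / 0.8 large): small effect.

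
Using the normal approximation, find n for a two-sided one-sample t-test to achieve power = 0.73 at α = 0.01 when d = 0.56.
n = 33

Sample size formula (one-sample t-test, normal approximation):
n = ((z_{α/2} + z_β) / d)²

z_{α/2} = 2.576 (for α = 0.01, two-sided)
z_β = 0.613 (for power = 0.73)
d = 0.56

n = ((2.576 + 0.613) / 0.56)²
n = (5.695)²
n ≈ 32.43
Round up to the next whole number: n = 33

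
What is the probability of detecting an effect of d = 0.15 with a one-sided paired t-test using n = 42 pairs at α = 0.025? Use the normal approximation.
Power ≈ 0.16

Power calculation (paired t-test, normal approximation):
z_β = d · √n - z_α
z_β = 0.15 · √42 - 1.960
z_β = 0.15 · 6.481 - 1.960
z_β = -0.988

Power = Φ(z_β) = Φ(-0.988) ≈ 0.162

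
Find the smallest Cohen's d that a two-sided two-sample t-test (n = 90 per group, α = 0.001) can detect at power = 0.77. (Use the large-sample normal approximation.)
d ≈ 0.60

Minimum detectable effect (two-sample t-test, normal approximation):
d = (z_{α/2} + z_β) / √(n/2)
d = (3.291 + 0.739) / √(90/2)
d = 4.029 / 6.708
d ≈ 0.60

By Cohen's convention (0.2 small / 0.5 medium / 0.8 large): medium effect.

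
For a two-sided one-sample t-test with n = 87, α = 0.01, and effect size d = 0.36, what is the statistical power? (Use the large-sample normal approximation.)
Power ≈ 0.78

Power calculation (one-sample t-test, normal approximation):
z_β = d · √n - z_{α/2}
z_β = 0.36 · √87 - 2.576
z_β = 0.36 · 9.327 - 2.576
z_β = 0.782

Power = Φ(z_β) = Φ(0.782) ≈ 0.783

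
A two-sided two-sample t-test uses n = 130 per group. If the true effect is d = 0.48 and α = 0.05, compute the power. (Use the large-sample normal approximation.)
Power ≈ 0.97

Power calculation (two-sample t-test, normal approximation):
z_β = d · √(n/2) - z_{α/2}
z_β = 0.48 · √(130/2) - 1.960
z_β = 0.48 · 8.062 - 1.960
z_β = 1.910

Power = Φ(z_β) = Φ(1.910) ≈ 0.972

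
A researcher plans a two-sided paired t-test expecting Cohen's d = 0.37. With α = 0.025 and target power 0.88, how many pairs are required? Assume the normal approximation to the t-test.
n = 86 pairs

Sample size formula (paired t-test, normal approximation):
n = ((z_{α/2} + z_β) / d)²

z_{α/2} = 2.241 (for α = 0.025, two-sided)
z_β = 1.175 (for power = 0.88)
d = 0.37

n = ((2.241 + 1.175) / 0.37)²
n = (9.232)²
n ≈ 85.23
Round up to the next whole number: n = 86 pairs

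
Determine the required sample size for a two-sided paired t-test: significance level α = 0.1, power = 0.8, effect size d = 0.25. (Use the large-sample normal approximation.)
n = 99 pairs

Sample size formula (paired t-test, normal approximation):
n = ((z_{α/2} + z_β) / d)²

z_{α/2} = 1.645 (for α = 0.1, two-sided)
z_β = 0.842 (for power = 0.8)
d = 0.25

n = ((1.645 + 0.842) / 0.25)²
n = (9.948)²
n ≈ 98.96
Round up to the next whole number: n = 99 pairs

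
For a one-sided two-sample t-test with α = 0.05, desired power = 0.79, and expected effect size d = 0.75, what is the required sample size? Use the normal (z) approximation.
n = 22 per group

Sample size formula (two-sample t-test, normal approximation):
n = 2 · ((z_α + z_β) / d)²

z_α = 1.645 (for α = 0.05, one-sided)
z_β = 0.806 (for power = 0.79)
d = 0.75

n = 2 · ((1.645 + 0.806) / 0.75)²
n = 2 · (3.268)²
n ≈ 21.36
Round up to the next whole number: n = 22 per group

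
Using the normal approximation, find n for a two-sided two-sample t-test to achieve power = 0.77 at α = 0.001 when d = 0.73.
n = 61 per group

Sample size formula (two-sample t-test, normal approximation):
n = 2 · ((z_{α/2} + z_β) / d)²

z_{α/2} = 3.291 (for α = 0.001, two-sided)
z_β = 0.739 (for power = 0.77)
d = 0.73

n = 2 · ((3.291 + 0.739) / 0.73)²
n = 2 · (5.521)²
n ≈ 60.96
Round up to the next whole number: n = 61 per group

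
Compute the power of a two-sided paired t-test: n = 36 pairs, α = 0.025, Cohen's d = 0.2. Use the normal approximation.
Power ≈ 0.15

Power calculation (paired t-test, normal approximation):
z_β = d · √n - z_{α/2}
z_β = 0.2 · √36 - 2.241
z_β = 0.2 · 6.000 - 2.241
z_β = -1.041

Power = Φ(z_β) = Φ(-1.041) ≈ 0.149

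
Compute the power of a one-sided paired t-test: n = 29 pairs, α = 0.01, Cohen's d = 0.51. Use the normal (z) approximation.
Power ≈ 0.66

Power calculation (paired t-test, normal approximation):
z_β = d · √n - z_α
z_β = 0.51 · √29 - 2.326
z_β = 0.51 · 5.385 - 2.326
z_β = 0.420

Power = Φ(z_β) = Φ(0.420) ≈ 0.663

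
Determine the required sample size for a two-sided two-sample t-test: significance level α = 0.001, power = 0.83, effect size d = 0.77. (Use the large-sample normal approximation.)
n = 61 per group

Sample size formula (two-sample t-test, normal approximation):
n = 2 · ((z_{α/2} + z_β) / d)²

z_{α/2} = 3.291 (for α = 0.001, two-sided)
z_β = 0.954 (for power = 0.83)
d = 0.77

n = 2 · ((3.291 + 0.954) / 0.77)²
n = 2 · (5.513)²
n ≈ 60.79
Round up to the next whole number: n = 61 per group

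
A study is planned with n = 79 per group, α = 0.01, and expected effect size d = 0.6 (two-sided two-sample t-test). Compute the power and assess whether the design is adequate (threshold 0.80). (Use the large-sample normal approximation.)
Power ≈ 0.88; the study is adequately powered (power ≥ 0.80)

Power calculation (two-sample t-test, normal approximation):
z_β = d · √(n/2) - z_{α/2}
z_β = 0.6 · √(79/2) - 2.576
z_β = 0.6 · 6.285 - 2.576
z_β = 1.195

Power = Φ(z_β) = Φ(1.195) ≈ 0.884

Effect size d = 0.6 is medium by Cohen's convention (0.2/0.5/0.8).

Threshold: power ≥ 0.80 is conventionally adequate.
Power ≈ 0.88 → the study is adequately powered (power ≥ 0.80).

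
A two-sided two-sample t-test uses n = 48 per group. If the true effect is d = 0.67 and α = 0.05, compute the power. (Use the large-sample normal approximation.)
Power ≈ 0.91

Power calculation (two-sample t-test, normal approximation):
z_β = d · √(n/2) - z_{α/2}
z_β = 0.67 · √(48/2) - 1.960
z_β = 0.67 · 4.899 - 1.960
z_β = 1.322

Power = Φ(z_β) = Φ(1.322) ≈ 0.907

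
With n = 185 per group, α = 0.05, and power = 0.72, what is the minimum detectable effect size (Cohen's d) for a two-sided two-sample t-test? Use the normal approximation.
d ≈ 0.26

Minimum detectable effect (two-sample t-test, normal approximation):
d = (z_{α/2} + z_β) / √(n/2)
d = (1.960 + 0.583) / √(185/2)
d = 2.543 / 9.618
d ≈ 0.26

By Cohen's convention (0.2 small / 0.5 medium / 0.8 large): small effect.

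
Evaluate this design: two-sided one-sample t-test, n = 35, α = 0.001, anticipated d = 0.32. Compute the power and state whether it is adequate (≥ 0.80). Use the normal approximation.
Power ≈ 0.08; the study is underpowered (power < 0.80)

Power calculation (one-sample t-test, normal approximation):
z_β = d · √n - z_{α/2}
z_β = 0.32 · √35 - 3.291
z_β = 0.32 · 5.916 - 3.291
z_β = -1.397

Power = Φ(z_β) = Φ(-1.397) ≈ 0.081

Effect size d = 0.32 is small by Cohen's convention (0.2/0.5/0.8).

Threshold: power ≥ 0.80 is conventionally adequate.
Power ≈ 0.08 → the study is underpowered (power < 0.80).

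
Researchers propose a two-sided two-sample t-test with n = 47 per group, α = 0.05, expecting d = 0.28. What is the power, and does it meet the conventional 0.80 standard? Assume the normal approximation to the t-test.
Power ≈ 0.27; the study is underpowered (power < 0.80)

Power calculation (two-sample t-test, normal approximation):
z_β = d · √(n/2) - z_{α/2}
z_β = 0.28 · √(47/2) - 1.960
z_β = 0.28 · 4.848 - 1.960
z_β = -0.603

Power = Φ(z_β) = Φ(-0.603) ≈ 0.273

Effect size d = 0.28 is small by Cohen's convention (0.2/0.5/0.8).

Threshold: power ≥ 0.80 is conventionally adequate.
Power ≈ 0.27 → the study is underpowered (power < 0.80).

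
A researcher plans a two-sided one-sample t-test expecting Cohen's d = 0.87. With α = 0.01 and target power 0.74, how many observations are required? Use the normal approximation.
n = 14

Sample size formula (one-sample t-test, normal approximation):
n = ((z_{α/2} + z_β) / d)²

z_{α/2} = 2.576 (for α = 0.01, two-sided)
z_β = 0.643 (for power = 0.74)
d = 0.87

n = ((2.576 + 0.643) / 0.87)²
n = (3.700)²
n ≈ 13.69
Round up to the next whole number: n = 14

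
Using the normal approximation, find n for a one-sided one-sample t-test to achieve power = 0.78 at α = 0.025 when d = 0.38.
n = 52

Sample size formula (one-sample t-test, normal approximation):
n = ((z_α + z_β) / d)²

z_α = 1.960 (for α = 0.025, one-sided)
z_β = 0.772 (for power = 0.78)
d = 0.38

n = ((1.960 + 0.772) / 0.38)²
n = (7.189)²
n ≈ 51.68
Round up to the next whole number: n = 52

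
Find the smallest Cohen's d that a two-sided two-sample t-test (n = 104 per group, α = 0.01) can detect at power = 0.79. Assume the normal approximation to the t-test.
d ≈ 0.47

Minimum detectable effect (two-sample t-test, normal approximation):
d = (z_{α/2} + z_β) / √(n/2)
d = (2.576 + 0.806) / √(104/2)
d = 3.382 / 7.211
d ≈ 0.47

By Cohen's convention (0.2 small / 0.5 medium / 0.8 large): small effect.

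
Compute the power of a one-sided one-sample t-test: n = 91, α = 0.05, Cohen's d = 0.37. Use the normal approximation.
Power ≈ 0.97

Power calculation (one-sample t-test, normal approximation):
z_β = d · √n - z_α
z_β = 0.37 · √91 - 1.645
z_β = 0.37 · 9.539 - 1.645
z_β = 1.885

Power = Φ(z_β) = Φ(1.885) ≈ 0.970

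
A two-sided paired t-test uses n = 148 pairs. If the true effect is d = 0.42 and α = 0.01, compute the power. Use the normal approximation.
Power ≈ 0.99

Power calculation (paired t-test, normal approximation):
z_β = d · √n - z_{α/2}
z_β = 0.42 · √148 - 2.576
z_β = 0.42 · 12.166 - 2.576
z_β = 2.534

Power = Φ(z_β) = Φ(2.534) ≈ 0.994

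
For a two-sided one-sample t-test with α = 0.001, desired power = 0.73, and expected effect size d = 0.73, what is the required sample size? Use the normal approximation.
n = 29

Sample size formula (one-sample t-test, normal approximation):
n = ((z_{α/2} + z_β) / d)²

z_{α/2} = 3.291 (for α = 0.001, two-sided)
z_β = 0.613 (for power = 0.73)
d = 0.73

n = ((3.291 + 0.613) / 0.73)²
n = (5.348)²
n ≈ 28.60
Round up to the next whole number: n = 29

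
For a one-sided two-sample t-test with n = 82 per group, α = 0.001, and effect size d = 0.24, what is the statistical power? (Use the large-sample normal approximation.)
Power ≈ 0.06

Power calculation (two-sample t-test, normal approximation):
z_β = d · √(n/2) - z_α
z_β = 0.24 · √(82/2) - 3.090
z_β = 0.24 · 6.403 - 3.090
z_β = -1.553

Power = Φ(z_β) = Φ(-1.553) ≈ 0.060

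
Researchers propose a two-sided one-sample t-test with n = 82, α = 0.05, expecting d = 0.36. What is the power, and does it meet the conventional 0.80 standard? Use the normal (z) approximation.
Power ≈ 0.90; the study is adequately powered (power ≥ 0.80)

Power calculation (one-sample t-test, normal approximation):
z_β = d · √n - z_{α/2}
z_β = 0.36 · √82 - 1.960
z_β = 0.36 · 9.055 - 1.960
z_β = 1.300

Power = Φ(z_β) = Φ(1.300) ≈ 0.903

Effect size d = 0.36 is small by Cohen's convention (0.2/0.5/0.8).

Threshold: power ≥ 0.80 is conventionally adequate.
Power ≈ 0.90 → the study is adequately powered (power ≥ 0.80).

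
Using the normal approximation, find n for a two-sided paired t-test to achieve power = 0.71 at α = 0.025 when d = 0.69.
n = 17 pairs

Sample size formula (paired t-test, normal approximation):
n = ((z_{α/2} + z_β) / d)²

z_{α/2} = 2.241 (for α = 0.025, two-sided)
z_β = 0.553 (for power = 0.71)
d = 0.69

n = ((2.241 + 0.553) / 0.69)²
n = (4.049)²
n ≈ 16.39
Round up to the next whole number: n = 17 pairs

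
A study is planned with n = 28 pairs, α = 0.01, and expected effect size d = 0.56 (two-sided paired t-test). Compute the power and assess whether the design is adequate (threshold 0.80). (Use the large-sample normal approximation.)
Power ≈ 0.65; the study is underpowered (power < 0.80)

Power calculation (paired t-test, normal approximation):
z_β = d · √n - z_{α/2}
z_β = 0.56 · √28 - 2.576
z_β = 0.56 · 5.292 - 2.576
z_β = 0.387

Power = Φ(z_β) = Φ(0.387) ≈ 0.651

Effect size d = 0.56 is medium by Cohen's convention (0.2/0.5/0.8).

Threshold: power ≥ 0.80 is conventionally adequate.
Power ≈ 0.65 → the study is underpowered (power < 0.80).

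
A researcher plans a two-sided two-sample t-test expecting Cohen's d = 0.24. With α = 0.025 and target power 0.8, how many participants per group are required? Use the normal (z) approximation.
n = 331 per group

Sample size formula (two-sample t-test, normal approximation):
n = 2 · ((z_{α/2} + z_β) / d)²

z_{α/2} = 2.241 (for α = 0.025, two-sided)
z_β = 0.842 (for power = 0.8)
d = 0.24

n = 2 · ((2.241 + 0.842) / 0.24)²
n = 2 · (12.846)²
n ≈ 330.04
Round up to the next whole number: n = 331 per group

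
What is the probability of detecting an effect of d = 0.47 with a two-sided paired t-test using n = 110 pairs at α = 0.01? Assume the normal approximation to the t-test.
Power ≈ 0.99

Power calculation (paired t-test, normal approximation):
z_β = d · √n - z_{α/2}
z_β = 0.47 · √110 - 2.576
z_β = 0.47 · 10.488 - 2.576
z_β = 2.354

Power = Φ(z_β) = Φ(2.354) ≈ 0.991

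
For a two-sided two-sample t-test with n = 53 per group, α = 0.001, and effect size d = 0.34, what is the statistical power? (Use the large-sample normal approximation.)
Power ≈ 0.06

Power calculation (two-sample t-test, normal approximation):
z_β = d · √(n/2) - z_{α/2}
z_β = 0.34 · √(53/2) - 3.291
z_β = 0.34 · 5.148 - 3.291
z_β = -1.540

Power = Φ(z_β) = Φ(-1.540) ≈ 0.062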